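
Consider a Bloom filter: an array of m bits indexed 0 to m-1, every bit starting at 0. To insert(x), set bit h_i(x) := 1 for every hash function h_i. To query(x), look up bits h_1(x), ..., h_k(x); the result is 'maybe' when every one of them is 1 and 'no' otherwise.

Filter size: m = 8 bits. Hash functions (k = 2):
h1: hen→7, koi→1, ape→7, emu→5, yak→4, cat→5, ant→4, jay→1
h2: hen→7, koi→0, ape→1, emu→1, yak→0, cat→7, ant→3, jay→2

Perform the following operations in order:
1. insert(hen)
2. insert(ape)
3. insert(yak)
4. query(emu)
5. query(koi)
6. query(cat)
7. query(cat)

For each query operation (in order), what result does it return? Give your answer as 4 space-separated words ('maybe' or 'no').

Start: bits=00000000
Op 1: insert hen -> sets bits 7 -> bits=00000001
Op 2: insert ape -> sets bits 1 7 -> bits=01000001
Op 3: insert yak -> sets bits 0 4 -> bits=11001001
Op 4: query emu -> checks bit1=1, bit5=0 (has a 0) -> no
Op 5: query koi -> checks bit0=1, bit1=1 (all 1) -> maybe
Op 6: query cat -> checks bit5=0, bit7=1 (has a 0) -> no
Op 7: query cat -> checks bit5=0, bit7=1 (has a 0) -> no
Query results in order: no maybe no no

Answer: no maybe no no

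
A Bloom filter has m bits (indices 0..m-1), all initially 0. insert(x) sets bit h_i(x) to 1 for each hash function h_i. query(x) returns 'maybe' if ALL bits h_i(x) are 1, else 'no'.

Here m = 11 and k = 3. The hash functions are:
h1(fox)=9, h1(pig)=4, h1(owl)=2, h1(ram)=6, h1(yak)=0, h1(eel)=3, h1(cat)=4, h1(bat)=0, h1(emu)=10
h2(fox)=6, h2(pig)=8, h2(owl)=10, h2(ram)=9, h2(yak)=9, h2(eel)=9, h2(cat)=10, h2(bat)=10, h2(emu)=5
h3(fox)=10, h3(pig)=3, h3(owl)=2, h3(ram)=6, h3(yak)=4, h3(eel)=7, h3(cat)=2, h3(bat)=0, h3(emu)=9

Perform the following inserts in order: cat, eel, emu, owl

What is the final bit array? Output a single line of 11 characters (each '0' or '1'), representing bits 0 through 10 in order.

Answer: 00111101011

Derivation:
Start: bits=00000000000
After insert 'cat': sets bits 2 4 10 -> bits=00101000001
After insert 'eel': sets bits 3 7 9 -> bits=00111001011
After insert 'emu': sets bits 5 9 10 -> bits=00111101011
After insert 'owl': sets bits 2 10 -> bits=00111101011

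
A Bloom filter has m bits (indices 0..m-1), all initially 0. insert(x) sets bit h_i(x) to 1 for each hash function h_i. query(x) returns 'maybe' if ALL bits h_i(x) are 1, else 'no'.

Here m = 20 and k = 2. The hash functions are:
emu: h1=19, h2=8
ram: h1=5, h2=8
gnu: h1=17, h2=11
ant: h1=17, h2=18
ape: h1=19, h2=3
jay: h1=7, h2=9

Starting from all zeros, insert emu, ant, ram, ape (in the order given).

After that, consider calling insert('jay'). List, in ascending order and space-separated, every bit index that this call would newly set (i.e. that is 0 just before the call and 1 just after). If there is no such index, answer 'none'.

Start: bits=00000000000000000000
After insert 'emu': sets bits 8 19 -> bits=00000000100000000001
After insert 'ant': sets bits 17 18 -> bits=00000000100000000111
After insert 'ram': sets bits 5 8 -> bits=00000100100000000111
After insert 'ape': sets bits 3 19 -> bits=00010100100000000111
insert 'jay' would touch bits 7 9; currently bit7=0, bit9=0
Bits that are 0 among those (would change 0->1): 7 9

Answer: 7 9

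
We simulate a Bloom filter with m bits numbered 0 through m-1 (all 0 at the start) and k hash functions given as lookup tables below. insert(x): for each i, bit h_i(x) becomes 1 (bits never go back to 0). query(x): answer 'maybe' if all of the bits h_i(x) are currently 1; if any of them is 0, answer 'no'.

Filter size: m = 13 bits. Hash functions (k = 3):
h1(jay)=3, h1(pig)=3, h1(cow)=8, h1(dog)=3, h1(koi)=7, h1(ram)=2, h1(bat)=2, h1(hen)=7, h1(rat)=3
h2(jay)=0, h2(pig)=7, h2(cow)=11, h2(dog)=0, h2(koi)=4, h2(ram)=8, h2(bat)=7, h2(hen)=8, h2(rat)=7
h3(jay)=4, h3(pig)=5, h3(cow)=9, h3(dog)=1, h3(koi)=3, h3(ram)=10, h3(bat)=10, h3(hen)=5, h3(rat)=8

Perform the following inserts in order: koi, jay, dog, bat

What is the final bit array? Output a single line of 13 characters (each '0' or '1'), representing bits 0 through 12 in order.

Answer: 1111100100100

Derivation:
Start: bits=0000000000000
After insert 'koi': sets bits 3 4 7 -> bits=0001100100000
After insert 'jay': sets bits 0 3 4 -> bits=1001100100000
After insert 'dog': sets bits 0 1 3 -> bits=1101100100000
After insert 'bat': sets bits 2 7 10 -> bits=1111100100100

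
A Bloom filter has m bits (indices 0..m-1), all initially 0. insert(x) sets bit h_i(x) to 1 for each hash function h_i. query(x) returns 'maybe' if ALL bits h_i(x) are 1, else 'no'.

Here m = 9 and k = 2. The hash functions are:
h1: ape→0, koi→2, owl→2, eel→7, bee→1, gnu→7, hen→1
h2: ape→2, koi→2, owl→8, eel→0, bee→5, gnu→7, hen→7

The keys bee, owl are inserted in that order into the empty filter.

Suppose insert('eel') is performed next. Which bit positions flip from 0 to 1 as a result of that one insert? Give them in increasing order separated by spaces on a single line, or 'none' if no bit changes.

Answer: 0 7

Derivation:
Start: bits=000000000
After insert 'bee': sets bits 1 5 -> bits=010001000
After insert 'owl': sets bits 2 8 -> bits=011001001
insert 'eel' would touch bits 0 7; currently bit0=0, bit7=0
Bits that are 0 among those (would change 0->1): 0 7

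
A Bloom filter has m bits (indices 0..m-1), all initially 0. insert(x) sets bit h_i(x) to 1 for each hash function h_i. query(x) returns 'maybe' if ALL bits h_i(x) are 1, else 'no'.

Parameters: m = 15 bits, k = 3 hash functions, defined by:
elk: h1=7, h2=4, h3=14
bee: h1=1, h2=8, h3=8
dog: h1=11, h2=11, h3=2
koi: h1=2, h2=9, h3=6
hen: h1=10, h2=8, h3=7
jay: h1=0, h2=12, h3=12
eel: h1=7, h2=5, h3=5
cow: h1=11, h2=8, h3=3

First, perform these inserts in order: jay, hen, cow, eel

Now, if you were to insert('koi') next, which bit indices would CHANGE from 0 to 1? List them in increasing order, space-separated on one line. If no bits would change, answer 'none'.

Answer: 2 6 9

Derivation:
Start: bits=000000000000000
After insert 'jay': sets bits 0 12 -> bits=100000000000100
After insert 'hen': sets bits 7 8 10 -> bits=100000011010100
After insert 'cow': sets bits 3 8 11 -> bits=100100011011100
After insert 'eel': sets bits 5 7 -> bits=100101011011100
insert 'koi' would touch bits 2 6 9; currently bit2=0, bit6=0, bit9=0
Bits that are 0 among those (would change 0->1): 2 6 9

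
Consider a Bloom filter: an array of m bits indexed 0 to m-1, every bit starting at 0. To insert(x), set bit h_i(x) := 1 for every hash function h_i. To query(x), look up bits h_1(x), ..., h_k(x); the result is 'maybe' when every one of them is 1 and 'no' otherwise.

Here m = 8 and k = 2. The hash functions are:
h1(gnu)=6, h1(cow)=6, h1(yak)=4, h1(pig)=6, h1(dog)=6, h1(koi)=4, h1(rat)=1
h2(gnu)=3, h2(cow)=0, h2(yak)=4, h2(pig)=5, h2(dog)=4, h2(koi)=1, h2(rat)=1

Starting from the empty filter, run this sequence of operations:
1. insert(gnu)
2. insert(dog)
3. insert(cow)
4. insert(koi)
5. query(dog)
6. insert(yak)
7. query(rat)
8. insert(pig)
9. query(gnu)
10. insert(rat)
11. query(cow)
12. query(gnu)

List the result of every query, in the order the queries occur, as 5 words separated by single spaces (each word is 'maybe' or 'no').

Answer: maybe maybe maybe maybe maybe

Derivation:
Start: bits=00000000
Op 1: insert gnu -> sets bits 3 6 -> bits=00010010
Op 2: insert dog -> sets bits 4 6 -> bits=00011010
Op 3: insert cow -> sets bits 0 6 -> bits=10011010
Op 4: insert koi -> sets bits 1 4 -> bits=11011010
Op 5: query dog -> checks bit4=1, bit6=1 (all 1) -> maybe
Op 6: insert yak -> sets bits 4 -> bits=11011010
Op 7: query rat -> checks bit1=1 (all 1) -> maybe
Op 8: insert pig -> sets bits 5 6 -> bits=11011110
Op 9: query gnu -> checks bit3=1, bit6=1 (all 1) -> maybe
Op 10: insert rat -> sets bits 1 -> bits=11011110
Op 11: query cow -> checks bit0=1, bit6=1 (all 1) -> maybe
Op 12: query gnu -> checks bit3=1, bit6=1 (all 1) -> maybe
Query results in order: maybe maybe maybe maybe maybe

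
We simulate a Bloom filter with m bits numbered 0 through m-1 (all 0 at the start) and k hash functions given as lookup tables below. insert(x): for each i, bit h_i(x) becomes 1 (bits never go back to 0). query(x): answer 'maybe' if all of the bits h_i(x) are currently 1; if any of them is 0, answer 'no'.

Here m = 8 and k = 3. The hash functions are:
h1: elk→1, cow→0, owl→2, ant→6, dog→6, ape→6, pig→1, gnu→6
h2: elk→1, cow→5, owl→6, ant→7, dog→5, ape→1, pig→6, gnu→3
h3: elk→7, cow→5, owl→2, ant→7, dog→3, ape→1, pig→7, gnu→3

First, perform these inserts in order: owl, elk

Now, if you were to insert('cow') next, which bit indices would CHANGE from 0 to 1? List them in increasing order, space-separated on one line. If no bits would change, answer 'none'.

Answer: 0 5

Derivation:
Start: bits=00000000
After insert 'owl': sets bits 2 6 -> bits=00100010
After insert 'elk': sets bits 1 7 -> bits=01100011
insert 'cow' would touch bits 0 5; currently bit0=0, bit5=0
Bits that are 0 among those (would change 0->1): 0 5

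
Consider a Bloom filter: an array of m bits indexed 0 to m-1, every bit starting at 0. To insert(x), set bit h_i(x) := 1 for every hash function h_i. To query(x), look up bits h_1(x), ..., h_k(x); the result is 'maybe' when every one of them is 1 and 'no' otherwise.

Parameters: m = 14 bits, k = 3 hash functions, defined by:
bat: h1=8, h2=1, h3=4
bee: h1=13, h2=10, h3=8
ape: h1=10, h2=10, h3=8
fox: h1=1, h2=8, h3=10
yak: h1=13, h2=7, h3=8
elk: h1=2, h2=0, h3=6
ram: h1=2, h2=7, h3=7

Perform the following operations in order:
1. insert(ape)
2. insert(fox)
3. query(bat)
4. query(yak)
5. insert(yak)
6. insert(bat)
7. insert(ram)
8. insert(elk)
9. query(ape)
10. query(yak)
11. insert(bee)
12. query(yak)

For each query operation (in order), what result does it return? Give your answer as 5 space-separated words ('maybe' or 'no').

Start: bits=00000000000000
Op 1: insert ape -> sets bits 8 10 -> bits=00000000101000
Op 2: insert fox -> sets bits 1 8 10 -> bits=01000000101000
Op 3: query bat -> checks bit1=1, bit4=0, bit8=1 (has a 0) -> no
Op 4: query yak -> checks bit7=0, bit8=1, bit13=0 (has a 0) -> no
Op 5: insert yak -> sets bits 7 8 13 -> bits=01000001101001
Op 6: insert bat -> sets bits 1 4 8 -> bits=01001001101001
Op 7: insert ram -> sets bits 2 7 -> bits=01101001101001
Op 8: insert elk -> sets bits 0 2 6 -> bits=11101011101001
Op 9: query ape -> checks bit8=1, bit10=1 (all 1) -> maybe
Op 10: query yak -> checks bit7=1, bit8=1, bit13=1 (all 1) -> maybe
Op 11: insert bee -> sets bits 8 10 13 -> bits=11101011101001
Op 12: query yak -> checks bit7=1, bit8=1, bit13=1 (all 1) -> maybe
Query results in order: no no maybe maybe maybe

Answer: no no maybe maybe maybe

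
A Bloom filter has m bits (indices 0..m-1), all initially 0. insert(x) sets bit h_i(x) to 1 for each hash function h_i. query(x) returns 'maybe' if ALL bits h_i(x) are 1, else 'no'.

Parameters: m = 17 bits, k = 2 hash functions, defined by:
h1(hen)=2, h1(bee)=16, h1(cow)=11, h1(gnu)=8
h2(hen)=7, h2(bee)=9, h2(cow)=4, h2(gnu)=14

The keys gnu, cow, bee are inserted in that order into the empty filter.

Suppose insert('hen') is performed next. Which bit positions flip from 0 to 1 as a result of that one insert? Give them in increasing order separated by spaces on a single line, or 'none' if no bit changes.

Start: bits=00000000000000000
After insert 'gnu': sets bits 8 14 -> bits=00000000100000100
After insert 'cow': sets bits 4 11 -> bits=00001000100100100
After insert 'bee': sets bits 9 16 -> bits=00001000110100101
insert 'hen' would touch bits 2 7; currently bit2=0, bit7=0
Bits that are 0 among those (would change 0->1): 2 7

Answer: 2 7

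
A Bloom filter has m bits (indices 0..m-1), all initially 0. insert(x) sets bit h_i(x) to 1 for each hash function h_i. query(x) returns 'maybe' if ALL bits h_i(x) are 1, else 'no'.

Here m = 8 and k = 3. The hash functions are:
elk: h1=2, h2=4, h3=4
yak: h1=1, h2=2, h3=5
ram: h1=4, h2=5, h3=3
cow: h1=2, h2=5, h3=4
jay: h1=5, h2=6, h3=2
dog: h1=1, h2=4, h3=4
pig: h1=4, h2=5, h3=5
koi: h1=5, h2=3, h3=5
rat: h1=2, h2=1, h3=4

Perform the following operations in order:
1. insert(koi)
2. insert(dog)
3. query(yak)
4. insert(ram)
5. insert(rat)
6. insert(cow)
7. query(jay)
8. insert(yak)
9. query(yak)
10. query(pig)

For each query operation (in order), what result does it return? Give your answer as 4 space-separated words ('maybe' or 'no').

Answer: no no maybe maybe

Derivation:
Start: bits=00000000
Op 1: insert koi -> sets bits 3 5 -> bits=00010100
Op 2: insert dog -> sets bits 1 4 -> bits=01011100
Op 3: query yak -> checks bit1=1, bit2=0, bit5=1 (has a 0) -> no
Op 4: insert ram -> sets bits 3 4 5 -> bits=01011100
Op 5: insert rat -> sets bits 1 2 4 -> bits=01111100
Op 6: insert cow -> sets bits 2 4 5 -> bits=01111100
Op 7: query jay -> checks bit2=1, bit5=1, bit6=0 (has a 0) -> no
Op 8: insert yak -> sets bits 1 2 5 -> bits=01111100
Op 9: query yak -> checks bit1=1, bit2=1, bit5=1 (all 1) -> maybe
Op 10: query pig -> checks bit4=1, bit5=1 (all 1) -> maybe
Query results in order: no no maybe maybe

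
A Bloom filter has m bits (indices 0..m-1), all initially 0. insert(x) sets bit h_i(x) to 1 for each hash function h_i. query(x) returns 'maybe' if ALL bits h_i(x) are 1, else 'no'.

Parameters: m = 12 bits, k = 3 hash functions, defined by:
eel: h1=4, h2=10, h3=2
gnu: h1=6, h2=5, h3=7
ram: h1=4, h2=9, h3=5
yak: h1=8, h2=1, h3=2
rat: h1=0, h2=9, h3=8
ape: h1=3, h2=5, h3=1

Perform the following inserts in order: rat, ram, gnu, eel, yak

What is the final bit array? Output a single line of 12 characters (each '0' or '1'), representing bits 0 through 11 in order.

Answer: 111011111110

Derivation:
Start: bits=000000000000
After insert 'rat': sets bits 0 8 9 -> bits=100000001100
After insert 'ram': sets bits 4 5 9 -> bits=100011001100
After insert 'gnu': sets bits 5 6 7 -> bits=100011111100
After insert 'eel': sets bits 2 4 10 -> bits=101011111110
After insert 'yak': sets bits 1 2 8 -> bits=111011111110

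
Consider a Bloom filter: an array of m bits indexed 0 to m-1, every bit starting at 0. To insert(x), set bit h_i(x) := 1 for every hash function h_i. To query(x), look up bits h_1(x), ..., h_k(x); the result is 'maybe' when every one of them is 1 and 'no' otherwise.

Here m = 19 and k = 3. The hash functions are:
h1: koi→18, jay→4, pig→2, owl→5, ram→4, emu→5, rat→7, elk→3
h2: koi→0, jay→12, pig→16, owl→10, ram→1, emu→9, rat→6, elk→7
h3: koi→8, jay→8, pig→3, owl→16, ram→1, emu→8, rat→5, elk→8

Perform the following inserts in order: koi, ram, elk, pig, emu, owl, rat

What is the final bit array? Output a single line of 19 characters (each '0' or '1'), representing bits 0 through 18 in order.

Start: bits=0000000000000000000
After insert 'koi': sets bits 0 8 18 -> bits=1000000010000000001
After insert 'ram': sets bits 1 4 -> bits=1100100010000000001
After insert 'elk': sets bits 3 7 8 -> bits=1101100110000000001
After insert 'pig': sets bits 2 3 16 -> bits=1111100110000000101
After insert 'emu': sets bits 5 8 9 -> bits=1111110111000000101
After insert 'owl': sets bits 5 10 16 -> bits=1111110111100000101
After insert 'rat': sets bits 5 6 7 -> bits=1111111111100000101

Answer: 1111111111100000101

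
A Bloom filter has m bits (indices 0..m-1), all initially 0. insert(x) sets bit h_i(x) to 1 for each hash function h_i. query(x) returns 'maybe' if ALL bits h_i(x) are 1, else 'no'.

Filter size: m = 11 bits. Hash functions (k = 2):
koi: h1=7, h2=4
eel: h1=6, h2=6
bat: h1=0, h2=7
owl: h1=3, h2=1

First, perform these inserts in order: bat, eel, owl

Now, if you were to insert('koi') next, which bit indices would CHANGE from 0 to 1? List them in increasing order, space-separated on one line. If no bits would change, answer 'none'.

Answer: 4

Derivation:
Start: bits=00000000000
After insert 'bat': sets bits 0 7 -> bits=10000001000
After insert 'eel': sets bits 6 -> bits=10000011000
After insert 'owl': sets bits 1 3 -> bits=11010011000
insert 'koi' would touch bits 4 7; currently bit4=0, bit7=1
Bits that are 0 among those (would change 0->1): 4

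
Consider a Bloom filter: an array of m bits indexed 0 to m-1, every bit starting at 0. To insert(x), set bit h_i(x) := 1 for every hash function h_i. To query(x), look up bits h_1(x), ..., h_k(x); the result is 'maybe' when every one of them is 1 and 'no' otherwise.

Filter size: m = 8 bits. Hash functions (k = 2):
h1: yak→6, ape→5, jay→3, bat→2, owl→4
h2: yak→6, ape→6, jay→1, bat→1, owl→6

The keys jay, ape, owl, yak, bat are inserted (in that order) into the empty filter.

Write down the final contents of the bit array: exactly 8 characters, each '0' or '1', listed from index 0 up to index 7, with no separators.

Start: bits=00000000
After insert 'jay': sets bits 1 3 -> bits=01010000
After insert 'ape': sets bits 5 6 -> bits=01010110
After insert 'owl': sets bits 4 6 -> bits=01011110
After insert 'yak': sets bits 6 -> bits=01011110
After insert 'bat': sets bits 1 2 -> bits=01111110

Answer: 01111110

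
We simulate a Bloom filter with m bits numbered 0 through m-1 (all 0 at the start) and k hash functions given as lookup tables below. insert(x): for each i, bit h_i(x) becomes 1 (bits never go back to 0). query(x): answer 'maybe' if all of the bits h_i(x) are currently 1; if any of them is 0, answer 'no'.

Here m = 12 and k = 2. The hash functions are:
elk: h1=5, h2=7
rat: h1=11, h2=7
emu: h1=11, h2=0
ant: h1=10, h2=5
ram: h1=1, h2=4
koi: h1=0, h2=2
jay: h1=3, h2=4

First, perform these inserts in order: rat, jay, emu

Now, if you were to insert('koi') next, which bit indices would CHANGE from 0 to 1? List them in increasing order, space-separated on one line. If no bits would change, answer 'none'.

Start: bits=000000000000
After insert 'rat': sets bits 7 11 -> bits=000000010001
After insert 'jay': sets bits 3 4 -> bits=000110010001
After insert 'emu': sets bits 0 11 -> bits=100110010001
insert 'koi' would touch bits 0 2; currently bit0=1, bit2=0
Bits that are 0 among those (would change 0->1): 2

Answer: 2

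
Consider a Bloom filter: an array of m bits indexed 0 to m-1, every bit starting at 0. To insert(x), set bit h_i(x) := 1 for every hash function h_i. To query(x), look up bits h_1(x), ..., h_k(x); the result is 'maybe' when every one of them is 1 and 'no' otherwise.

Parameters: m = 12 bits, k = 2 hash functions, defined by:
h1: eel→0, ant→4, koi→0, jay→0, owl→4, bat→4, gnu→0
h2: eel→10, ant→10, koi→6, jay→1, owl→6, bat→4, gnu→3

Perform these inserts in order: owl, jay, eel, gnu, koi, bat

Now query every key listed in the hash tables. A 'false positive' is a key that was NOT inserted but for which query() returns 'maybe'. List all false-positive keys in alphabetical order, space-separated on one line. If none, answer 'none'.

Answer: ant

Derivation:
Start: bits=000000000000
After insert 'owl': sets bits 4 6 -> bits=000010100000
After insert 'jay': sets bits 0 1 -> bits=110010100000
After insert 'eel': sets bits 0 10 -> bits=110010100010
After insert 'gnu': sets bits 0 3 -> bits=110110100010
After insert 'koi': sets bits 0 6 -> bits=110110100010
After insert 'bat': sets bits 4 -> bits=110110100010
Not inserted: ant — query each against bits=110110100010:
query ant: checks bit4=1, bit10=1 (all 1) -> maybe => FALSE POSITIVE
False positives (alphabetical): ant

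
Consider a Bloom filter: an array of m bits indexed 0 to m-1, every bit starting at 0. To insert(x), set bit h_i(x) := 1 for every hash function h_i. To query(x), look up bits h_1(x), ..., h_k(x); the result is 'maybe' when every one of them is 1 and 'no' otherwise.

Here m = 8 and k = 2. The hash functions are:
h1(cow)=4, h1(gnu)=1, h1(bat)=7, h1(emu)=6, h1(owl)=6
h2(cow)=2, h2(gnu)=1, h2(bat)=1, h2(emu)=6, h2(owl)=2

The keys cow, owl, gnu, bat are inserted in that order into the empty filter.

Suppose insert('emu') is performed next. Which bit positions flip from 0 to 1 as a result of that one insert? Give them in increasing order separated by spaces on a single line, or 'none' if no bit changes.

Answer: none

Derivation:
Start: bits=00000000
After insert 'cow': sets bits 2 4 -> bits=00101000
After insert 'owl': sets bits 2 6 -> bits=00101010
After insert 'gnu': sets bits 1 -> bits=01101010
After insert 'bat': sets bits 1 7 -> bits=01101011
insert 'emu' would touch bits 6; currently bit6=1
Bits that are 0 among those (would change 0->1): none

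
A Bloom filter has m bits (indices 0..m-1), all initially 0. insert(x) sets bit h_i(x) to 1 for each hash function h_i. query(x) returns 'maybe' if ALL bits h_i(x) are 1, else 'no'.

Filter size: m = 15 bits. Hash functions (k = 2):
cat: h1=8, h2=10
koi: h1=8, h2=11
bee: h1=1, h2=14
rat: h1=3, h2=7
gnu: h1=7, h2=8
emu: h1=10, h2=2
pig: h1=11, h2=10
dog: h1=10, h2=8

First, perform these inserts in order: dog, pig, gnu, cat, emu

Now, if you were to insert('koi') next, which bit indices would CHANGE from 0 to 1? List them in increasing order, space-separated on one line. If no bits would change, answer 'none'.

Start: bits=000000000000000
After insert 'dog': sets bits 8 10 -> bits=000000001010000
After insert 'pig': sets bits 10 11 -> bits=000000001011000
After insert 'gnu': sets bits 7 8 -> bits=000000011011000
After insert 'cat': sets bits 8 10 -> bits=000000011011000
After insert 'emu': sets bits 2 10 -> bits=001000011011000
insert 'koi' would touch bits 8 11; currently bit8=1, bit11=1
Bits that are 0 among those (would change 0->1): none

Answer: none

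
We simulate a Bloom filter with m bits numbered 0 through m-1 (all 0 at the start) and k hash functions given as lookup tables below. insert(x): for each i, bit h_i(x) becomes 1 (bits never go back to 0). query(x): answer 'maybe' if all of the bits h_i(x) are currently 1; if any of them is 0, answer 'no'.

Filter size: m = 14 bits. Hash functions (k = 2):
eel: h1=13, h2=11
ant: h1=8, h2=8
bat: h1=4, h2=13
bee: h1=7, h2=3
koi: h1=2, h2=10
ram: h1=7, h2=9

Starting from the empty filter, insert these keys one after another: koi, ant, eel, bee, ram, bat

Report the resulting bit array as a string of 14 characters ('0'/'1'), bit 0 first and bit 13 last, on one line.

Start: bits=00000000000000
After insert 'koi': sets bits 2 10 -> bits=00100000001000
After insert 'ant': sets bits 8 -> bits=00100000101000
After insert 'eel': sets bits 11 13 -> bits=00100000101101
After insert 'bee': sets bits 3 7 -> bits=00110001101101
After insert 'ram': sets bits 7 9 -> bits=00110001111101
After insert 'bat': sets bits 4 13 -> bits=00111001111101

Answer: 00111001111101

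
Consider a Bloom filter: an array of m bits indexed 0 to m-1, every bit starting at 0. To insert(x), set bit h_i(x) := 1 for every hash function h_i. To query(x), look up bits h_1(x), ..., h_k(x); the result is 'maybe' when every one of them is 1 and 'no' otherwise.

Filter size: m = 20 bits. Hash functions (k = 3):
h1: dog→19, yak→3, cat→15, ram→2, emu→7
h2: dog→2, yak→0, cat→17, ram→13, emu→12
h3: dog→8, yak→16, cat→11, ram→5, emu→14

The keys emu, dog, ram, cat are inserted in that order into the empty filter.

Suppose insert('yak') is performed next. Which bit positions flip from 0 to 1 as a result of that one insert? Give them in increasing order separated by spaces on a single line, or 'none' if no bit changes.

Answer: 0 3 16

Derivation:
Start: bits=00000000000000000000
After insert 'emu': sets bits 7 12 14 -> bits=00000001000010100000
After insert 'dog': sets bits 2 8 19 -> bits=00100001100010100001
After insert 'ram': sets bits 2 5 13 -> bits=00100101100011100001
After insert 'cat': sets bits 11 15 17 -> bits=00100101100111110101
insert 'yak' would touch bits 0 3 16; currently bit0=0, bit3=0, bit16=0
Bits that are 0 among those (would change 0->1): 0 3 16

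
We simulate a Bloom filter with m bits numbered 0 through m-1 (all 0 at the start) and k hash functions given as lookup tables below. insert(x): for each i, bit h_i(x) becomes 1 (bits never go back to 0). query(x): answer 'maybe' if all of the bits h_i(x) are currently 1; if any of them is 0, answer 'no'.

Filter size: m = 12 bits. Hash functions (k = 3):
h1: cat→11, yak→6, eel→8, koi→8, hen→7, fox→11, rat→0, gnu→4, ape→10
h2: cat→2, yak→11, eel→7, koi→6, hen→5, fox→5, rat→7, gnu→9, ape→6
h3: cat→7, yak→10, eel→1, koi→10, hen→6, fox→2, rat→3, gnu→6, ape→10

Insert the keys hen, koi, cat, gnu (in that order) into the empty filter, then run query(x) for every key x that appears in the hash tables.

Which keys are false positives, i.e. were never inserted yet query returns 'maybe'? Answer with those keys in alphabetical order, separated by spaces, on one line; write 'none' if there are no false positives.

Answer: ape fox yak

Derivation:
Start: bits=000000000000
After insert 'hen': sets bits 5 6 7 -> bits=000001110000
After insert 'koi': sets bits 6 8 10 -> bits=000001111010
After insert 'cat': sets bits 2 7 11 -> bits=001001111011
After insert 'gnu': sets bits 4 6 9 -> bits=001011111111
Not inserted: ape eel fox rat yak — query each against bits=001011111111:
query ape: checks bit6=1, bit10=1 (all 1) -> maybe => FALSE POSITIVE
query eel: checks bit1=0, bit7=1, bit8=1 (has a 0) -> no => not a false positive
query fox: checks bit2=1, bit5=1, bit11=1 (all 1) -> maybe => FALSE POSITIVE
query rat: checks bit0=0, bit3=0, bit7=1 (has a 0) -> no => not a false positive
query yak: checks bit6=1, bit10=1, bit11=1 (all 1) -> maybe => FALSE POSITIVE
False positives (alphabetical): ape fox yak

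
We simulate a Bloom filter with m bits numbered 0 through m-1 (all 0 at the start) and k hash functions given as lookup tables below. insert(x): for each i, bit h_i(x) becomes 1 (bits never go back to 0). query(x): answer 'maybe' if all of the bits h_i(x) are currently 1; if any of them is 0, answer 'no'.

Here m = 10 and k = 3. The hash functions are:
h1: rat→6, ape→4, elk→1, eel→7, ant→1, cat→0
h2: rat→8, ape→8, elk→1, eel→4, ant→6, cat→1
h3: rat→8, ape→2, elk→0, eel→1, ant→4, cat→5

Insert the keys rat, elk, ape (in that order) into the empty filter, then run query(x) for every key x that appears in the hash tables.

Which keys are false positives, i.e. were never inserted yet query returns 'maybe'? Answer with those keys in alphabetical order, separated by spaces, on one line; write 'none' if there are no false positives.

Answer: ant

Derivation:
Start: bits=0000000000
After insert 'rat': sets bits 6 8 -> bits=0000001010
After insert 'elk': sets bits 0 1 -> bits=1100001010
After insert 'ape': sets bits 2 4 8 -> bits=1110101010
Not inserted: ant cat eel — query each against bits=1110101010:
query ant: checks bit1=1, bit4=1, bit6=1 (all 1) -> maybe => FALSE POSITIVE
query cat: checks bit0=1, bit1=1, bit5=0 (has a 0) -> no => not a false positive
query eel: checks bit1=1, bit4=1, bit7=0 (has a 0) -> no => not a false positive
False positives (alphabetical): ant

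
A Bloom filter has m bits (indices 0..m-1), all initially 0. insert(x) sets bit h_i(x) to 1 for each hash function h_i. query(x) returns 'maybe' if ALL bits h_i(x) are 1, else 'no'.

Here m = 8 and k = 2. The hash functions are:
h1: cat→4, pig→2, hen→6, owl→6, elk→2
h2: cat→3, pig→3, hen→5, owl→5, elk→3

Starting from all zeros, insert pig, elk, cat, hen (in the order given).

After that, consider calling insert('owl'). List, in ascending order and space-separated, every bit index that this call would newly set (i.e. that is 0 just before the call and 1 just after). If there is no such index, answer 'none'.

Answer: none

Derivation:
Start: bits=00000000
After insert 'pig': sets bits 2 3 -> bits=00110000
After insert 'elk': sets bits 2 3 -> bits=00110000
After insert 'cat': sets bits 3 4 -> bits=00111000
After insert 'hen': sets bits 5 6 -> bits=00111110
insert 'owl' would touch bits 5 6; currently bit5=1, bit6=1
Bits that are 0 among those (would change 0->1): none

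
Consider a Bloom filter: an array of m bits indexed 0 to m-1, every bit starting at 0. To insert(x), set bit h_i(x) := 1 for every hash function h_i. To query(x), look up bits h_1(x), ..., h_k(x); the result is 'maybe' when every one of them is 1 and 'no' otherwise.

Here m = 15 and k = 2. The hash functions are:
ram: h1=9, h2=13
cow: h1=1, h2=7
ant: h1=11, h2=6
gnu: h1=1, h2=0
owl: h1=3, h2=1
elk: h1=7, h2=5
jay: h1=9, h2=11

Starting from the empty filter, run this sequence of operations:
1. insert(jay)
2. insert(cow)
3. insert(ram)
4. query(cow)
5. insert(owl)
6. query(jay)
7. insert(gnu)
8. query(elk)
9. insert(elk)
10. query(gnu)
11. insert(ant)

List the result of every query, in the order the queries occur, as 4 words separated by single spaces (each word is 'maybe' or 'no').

Start: bits=000000000000000
Op 1: insert jay -> sets bits 9 11 -> bits=000000000101000
Op 2: insert cow -> sets bits 1 7 -> bits=010000010101000
Op 3: insert ram -> sets bits 9 13 -> bits=010000010101010
Op 4: query cow -> checks bit1=1, bit7=1 (all 1) -> maybe
Op 5: insert owl -> sets bits 1 3 -> bits=010100010101010
Op 6: query jay -> checks bit9=1, bit11=1 (all 1) -> maybe
Op 7: insert gnu -> sets bits 0 1 -> bits=110100010101010
Op 8: query elk -> checks bit5=0, bit7=1 (has a 0) -> no
Op 9: insert elk -> sets bits 5 7 -> bits=110101010101010
Op 10: query gnu -> checks bit0=1, bit1=1 (all 1) -> maybe
Op 11: insert ant -> sets bits 6 11 -> bits=110101110101010
Query results in order: maybe maybe no maybe

Answer: maybe maybe no maybe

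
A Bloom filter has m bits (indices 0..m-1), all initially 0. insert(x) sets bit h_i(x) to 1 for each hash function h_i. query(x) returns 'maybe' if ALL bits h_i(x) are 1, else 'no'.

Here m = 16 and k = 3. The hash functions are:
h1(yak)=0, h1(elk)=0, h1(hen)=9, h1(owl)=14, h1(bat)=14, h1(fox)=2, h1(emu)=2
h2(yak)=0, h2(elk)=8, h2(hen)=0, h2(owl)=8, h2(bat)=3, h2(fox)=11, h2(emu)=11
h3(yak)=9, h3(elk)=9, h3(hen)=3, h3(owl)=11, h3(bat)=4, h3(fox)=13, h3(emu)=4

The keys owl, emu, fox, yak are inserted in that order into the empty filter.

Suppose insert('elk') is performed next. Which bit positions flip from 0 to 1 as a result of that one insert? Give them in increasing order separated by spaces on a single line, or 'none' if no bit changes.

Start: bits=0000000000000000
After insert 'owl': sets bits 8 11 14 -> bits=0000000010010010
After insert 'emu': sets bits 2 4 11 -> bits=0010100010010010
After insert 'fox': sets bits 2 11 13 -> bits=0010100010010110
After insert 'yak': sets bits 0 9 -> bits=1010100011010110
insert 'elk' would touch bits 0 8 9; currently bit0=1, bit8=1, bit9=1
Bits that are 0 among those (would change 0->1): none

Answer: none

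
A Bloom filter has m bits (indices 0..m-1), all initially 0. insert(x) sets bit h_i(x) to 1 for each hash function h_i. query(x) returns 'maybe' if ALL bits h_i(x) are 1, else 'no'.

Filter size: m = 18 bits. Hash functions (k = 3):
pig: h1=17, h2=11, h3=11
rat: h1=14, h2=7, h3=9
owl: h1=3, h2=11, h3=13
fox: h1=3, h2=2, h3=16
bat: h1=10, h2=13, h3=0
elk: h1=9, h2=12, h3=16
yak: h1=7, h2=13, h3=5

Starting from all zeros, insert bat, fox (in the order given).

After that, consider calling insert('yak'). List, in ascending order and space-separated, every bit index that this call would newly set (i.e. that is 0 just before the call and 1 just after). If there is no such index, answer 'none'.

Start: bits=000000000000000000
After insert 'bat': sets bits 0 10 13 -> bits=100000000010010000
After insert 'fox': sets bits 2 3 16 -> bits=101100000010010010
insert 'yak' would touch bits 5 7 13; currently bit5=0, bit7=0, bit13=1
Bits that are 0 among those (would change 0->1): 5 7

Answer: 5 7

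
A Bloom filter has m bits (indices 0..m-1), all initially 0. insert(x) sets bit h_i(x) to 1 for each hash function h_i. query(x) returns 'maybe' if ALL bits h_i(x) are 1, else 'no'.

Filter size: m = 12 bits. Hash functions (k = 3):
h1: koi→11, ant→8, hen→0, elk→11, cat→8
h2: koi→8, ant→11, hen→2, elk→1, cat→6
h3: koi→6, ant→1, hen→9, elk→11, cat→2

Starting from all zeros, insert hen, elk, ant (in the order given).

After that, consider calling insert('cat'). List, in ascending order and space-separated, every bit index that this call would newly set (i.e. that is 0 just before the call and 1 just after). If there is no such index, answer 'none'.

Start: bits=000000000000
After insert 'hen': sets bits 0 2 9 -> bits=101000000100
After insert 'elk': sets bits 1 11 -> bits=111000000101
After insert 'ant': sets bits 1 8 11 -> bits=111000001101
insert 'cat' would touch bits 2 6 8; currently bit2=1, bit6=0, bit8=1
Bits that are 0 among those (would change 0->1): 6

Answer: 6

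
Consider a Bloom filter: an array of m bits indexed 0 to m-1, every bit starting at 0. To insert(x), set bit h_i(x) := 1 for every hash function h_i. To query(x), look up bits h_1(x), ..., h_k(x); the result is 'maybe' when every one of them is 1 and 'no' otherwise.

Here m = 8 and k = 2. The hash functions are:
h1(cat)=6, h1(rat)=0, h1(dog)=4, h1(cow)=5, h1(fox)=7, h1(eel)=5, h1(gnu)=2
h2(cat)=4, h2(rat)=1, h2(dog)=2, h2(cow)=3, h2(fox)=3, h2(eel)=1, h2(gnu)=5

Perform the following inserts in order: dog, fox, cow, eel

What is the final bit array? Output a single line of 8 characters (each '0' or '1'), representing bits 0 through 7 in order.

Start: bits=00000000
After insert 'dog': sets bits 2 4 -> bits=00101000
After insert 'fox': sets bits 3 7 -> bits=00111001
After insert 'cow': sets bits 3 5 -> bits=00111101
After insert 'eel': sets bits 1 5 -> bits=01111101

Answer: 01111101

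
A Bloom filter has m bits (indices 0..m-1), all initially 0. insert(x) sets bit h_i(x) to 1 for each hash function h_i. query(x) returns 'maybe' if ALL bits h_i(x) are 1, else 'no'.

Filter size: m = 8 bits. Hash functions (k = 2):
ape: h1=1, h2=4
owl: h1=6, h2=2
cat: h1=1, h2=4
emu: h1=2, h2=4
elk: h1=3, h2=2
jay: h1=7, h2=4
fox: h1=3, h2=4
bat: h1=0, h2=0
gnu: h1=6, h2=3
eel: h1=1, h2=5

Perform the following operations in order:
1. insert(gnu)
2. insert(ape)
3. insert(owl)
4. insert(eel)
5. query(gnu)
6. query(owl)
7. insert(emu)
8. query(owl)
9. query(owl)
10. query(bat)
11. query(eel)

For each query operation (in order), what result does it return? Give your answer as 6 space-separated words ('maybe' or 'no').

Answer: maybe maybe maybe maybe no maybe

Derivation:
Start: bits=00000000
Op 1: insert gnu -> sets bits 3 6 -> bits=00010010
Op 2: insert ape -> sets bits 1 4 -> bits=01011010
Op 3: insert owl -> sets bits 2 6 -> bits=01111010
Op 4: insert eel -> sets bits 1 5 -> bits=01111110
Op 5: query gnu -> checks bit3=1, bit6=1 (all 1) -> maybe
Op 6: query owl -> checks bit2=1, bit6=1 (all 1) -> maybe
Op 7: insert emu -> sets bits 2 4 -> bits=01111110
Op 8: query owl -> checks bit2=1, bit6=1 (all 1) -> maybe
Op 9: query owl -> checks bit2=1, bit6=1 (all 1) -> maybe
Op 10: query bat -> checks bit0=0 (has a 0) -> no
Op 11: query eel -> checks bit1=1, bit5=1 (all 1) -> maybe
Query results in order: maybe maybe maybe maybe no maybe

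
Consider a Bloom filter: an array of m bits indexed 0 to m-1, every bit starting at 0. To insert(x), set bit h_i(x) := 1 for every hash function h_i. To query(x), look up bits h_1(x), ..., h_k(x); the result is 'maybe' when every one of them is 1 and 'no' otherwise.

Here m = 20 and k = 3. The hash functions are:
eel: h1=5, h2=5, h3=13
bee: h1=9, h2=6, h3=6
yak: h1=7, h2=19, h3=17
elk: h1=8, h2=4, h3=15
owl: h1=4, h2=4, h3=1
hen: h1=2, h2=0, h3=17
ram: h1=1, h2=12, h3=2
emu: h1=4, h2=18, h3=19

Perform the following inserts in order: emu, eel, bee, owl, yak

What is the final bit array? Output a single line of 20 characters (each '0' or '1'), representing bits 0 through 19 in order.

Answer: 01001111010001000111

Derivation:
Start: bits=00000000000000000000
After insert 'emu': sets bits 4 18 19 -> bits=00001000000000000011
After insert 'eel': sets bits 5 13 -> bits=00001100000001000011
After insert 'bee': sets bits 6 9 -> bits=00001110010001000011
After insert 'owl': sets bits 1 4 -> bits=01001110010001000011
After insert 'yak': sets bits 7 17 19 -> bits=01001111010001000111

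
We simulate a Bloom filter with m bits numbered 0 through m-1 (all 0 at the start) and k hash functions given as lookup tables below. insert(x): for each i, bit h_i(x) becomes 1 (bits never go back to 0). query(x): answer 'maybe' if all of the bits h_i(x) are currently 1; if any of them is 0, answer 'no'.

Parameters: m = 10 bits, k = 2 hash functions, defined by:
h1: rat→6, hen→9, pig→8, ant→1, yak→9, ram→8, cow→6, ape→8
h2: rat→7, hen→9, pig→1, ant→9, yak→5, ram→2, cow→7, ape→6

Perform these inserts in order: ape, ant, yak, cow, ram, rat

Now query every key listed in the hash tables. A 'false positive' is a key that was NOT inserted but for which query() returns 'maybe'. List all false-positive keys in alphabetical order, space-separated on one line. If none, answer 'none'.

Start: bits=0000000000
After insert 'ape': sets bits 6 8 -> bits=0000001010
After insert 'ant': sets bits 1 9 -> bits=0100001011
After insert 'yak': sets bits 5 9 -> bits=0100011011
After insert 'cow': sets bits 6 7 -> bits=0100011111
After insert 'ram': sets bits 2 8 -> bits=0110011111
After insert 'rat': sets bits 6 7 -> bits=0110011111
Not inserted: hen pig — query each against bits=0110011111:
query hen: checks bit9=1 (all 1) -> maybe => FALSE POSITIVE
query pig: checks bit1=1, bit8=1 (all 1) -> maybe => FALSE POSITIVE
False positives (alphabetical): hen pig

Answer: hen pig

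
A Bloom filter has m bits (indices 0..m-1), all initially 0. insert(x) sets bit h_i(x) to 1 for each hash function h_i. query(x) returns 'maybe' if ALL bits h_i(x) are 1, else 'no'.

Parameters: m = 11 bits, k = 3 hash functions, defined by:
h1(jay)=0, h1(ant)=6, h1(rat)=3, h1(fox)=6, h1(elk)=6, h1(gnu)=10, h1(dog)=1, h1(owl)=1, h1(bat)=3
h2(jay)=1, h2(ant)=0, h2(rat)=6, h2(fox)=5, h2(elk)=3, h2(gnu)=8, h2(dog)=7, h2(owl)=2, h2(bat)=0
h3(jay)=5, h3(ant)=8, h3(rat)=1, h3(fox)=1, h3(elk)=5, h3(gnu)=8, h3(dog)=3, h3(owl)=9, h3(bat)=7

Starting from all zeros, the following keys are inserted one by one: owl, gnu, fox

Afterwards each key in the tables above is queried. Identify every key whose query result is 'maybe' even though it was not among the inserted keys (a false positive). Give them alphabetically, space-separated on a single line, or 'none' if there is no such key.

Answer: none

Derivation:
Start: bits=00000000000
After insert 'owl': sets bits 1 2 9 -> bits=01100000010
After insert 'gnu': sets bits 8 10 -> bits=01100000111
After insert 'fox': sets bits 1 5 6 -> bits=01100110111
Not inserted: ant bat dog elk jay rat — query each against bits=01100110111:
query ant: checks bit0=0, bit6=1, bit8=1 (has a 0) -> no => not a false positive
query bat: checks bit0=0, bit3=0, bit7=0 (has a 0) -> no => not a false positive
query dog: checks bit1=1, bit3=0, bit7=0 (has a 0) -> no => not a false positive
query elk: checks bit3=0, bit5=1, bit6=1 (has a 0) -> no => not a false positive
query jay: checks bit0=0, bit1=1, bit5=1 (has a 0) -> no => not a false positive
query rat: checks bit1=1, bit3=0, bit6=1 (has a 0) -> no => not a false positive
False positives (alphabetical): none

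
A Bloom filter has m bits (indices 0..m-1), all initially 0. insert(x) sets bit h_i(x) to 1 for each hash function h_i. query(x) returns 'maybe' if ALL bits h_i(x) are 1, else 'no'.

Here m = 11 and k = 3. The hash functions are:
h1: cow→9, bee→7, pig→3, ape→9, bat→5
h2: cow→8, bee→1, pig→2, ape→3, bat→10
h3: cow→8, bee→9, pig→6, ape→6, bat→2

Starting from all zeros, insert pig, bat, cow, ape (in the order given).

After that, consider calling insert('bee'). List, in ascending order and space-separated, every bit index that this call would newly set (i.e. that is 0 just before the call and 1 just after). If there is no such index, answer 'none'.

Start: bits=00000000000
After insert 'pig': sets bits 2 3 6 -> bits=00110010000
After insert 'bat': sets bits 2 5 10 -> bits=00110110001
After insert 'cow': sets bits 8 9 -> bits=00110110111
After insert 'ape': sets bits 3 6 9 -> bits=00110110111
insert 'bee' would touch bits 1 7 9; currently bit1=0, bit7=0, bit9=1
Bits that are 0 among those (would change 0->1): 1 7

Answer: 1 7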